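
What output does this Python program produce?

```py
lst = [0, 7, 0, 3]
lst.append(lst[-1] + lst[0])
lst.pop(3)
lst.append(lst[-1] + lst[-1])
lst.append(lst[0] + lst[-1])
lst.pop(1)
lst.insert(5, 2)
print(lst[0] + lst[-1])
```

append lst[-1]+lst[0] = 3+0 = 3 → [0, 7, 0, 3, 3]
pop(3) removes 3 → [0, 7, 0, 3]
append lst[-1]+lst[-1] = 3+3 = 6 → [0, 7, 0, 3, 6]
append lst[0]+lst[-1] = 0+6 = 6 → [0, 7, 0, 3, 6, 6]
pop(1) removes 7 → [0, 0, 3, 6, 6]
insert 2 at 5 → [0, 0, 3, 6, 6, 2]
lst[0]+lst[-1] = 0+2 = 2

2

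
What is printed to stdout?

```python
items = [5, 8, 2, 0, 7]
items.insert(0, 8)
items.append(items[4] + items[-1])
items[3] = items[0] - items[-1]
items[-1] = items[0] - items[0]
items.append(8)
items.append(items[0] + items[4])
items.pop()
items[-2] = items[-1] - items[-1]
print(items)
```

insert 8 at 0 → [8, 5, 8, 2, 0, 7]
append items[4]+items[-1] = 0+7 = 7 → [8, 5, 8, 2, 0, 7, 7]
items[3] = items[0]-items[-1] = 8-7 = 1 → [8, 5, 8, 1, 0, 7, 7]
items[-1] = items[0]-items[0] = 8-8 = 0 → [8, 5, 8, 1, 0, 7, 0]
append 8 → [8, 5, 8, 1, 0, 7, 0, 8]
append items[0]+items[4] = 8+0 = 8 → [8, 5, 8, 1, 0, 7, 0, 8, 8]
pop() removes 8 → [8, 5, 8, 1, 0, 7, 0, 8]
items[-2] = items[-1]-items[-1] = 8-8 = 0 → [8, 5, 8, 1, 0, 7, 0, 8]

[8, 5, 8, 1, 0, 7, 0, 8]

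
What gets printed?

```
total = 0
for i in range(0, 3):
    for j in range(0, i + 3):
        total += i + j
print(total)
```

33

i=0,j=0: total = 0+0 = 0
i=0,j=1: total = 0+1 = 1
i=0,j=2: total = 1+2 = 3
i=1,j=0: total = 3+1 = 4
i=1,j=1: total = 4+2 = 6
i=1,j=2: total = 6+3 = 9
i=1,j=3: total = 9+4 = 13
i=2,j=0: total = 13+2 = 15
i=2,j=1: total = 15+3 = 18
i=2,j=2: total = 18+4 = 22
i=2,j=3: total = 22+5 = 27
i=2,j=4: total = 27+6 = 33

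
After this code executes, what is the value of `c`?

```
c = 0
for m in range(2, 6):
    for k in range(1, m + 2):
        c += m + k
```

m=2,k=1: c = 0+3 = 3
m=2,k=2: c = 3+4 = 7
m=2,k=3: c = 7+5 = 12
m=3,k=1: c = 12+4 = 16
m=3,k=2: c = 16+5 = 21
m=3,k=3: c = 21+6 = 27
m=3,k=4: c = 27+7 = 34
m=4,k=1: c = 34+5 = 39
m=4,k=2: c = 39+6 = 45
m=4,k=3: c = 45+7 = 52
m=4,k=4: c = 52+8 = 60
m=4,k=5: c = 60+9 = 69
m=5,k=1: c = 69+6 = 75
m=5,k=2: c = 75+7 = 82
m=5,k=3: c = 82+8 = 90
m=5,k=4: c = 90+9 = 99
m=5,k=5: c = 99+10 = 109
m=5,k=6: c = 109+11 = 120

120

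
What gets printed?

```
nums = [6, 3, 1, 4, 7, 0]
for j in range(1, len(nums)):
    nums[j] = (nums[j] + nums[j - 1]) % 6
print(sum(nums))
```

j=1: nums[1] = (3+6)%6 = 3 → [6, 3, 1, 4, 7, 0]
j=2: nums[2] = (1+3)%6 = 4 → [6, 3, 4, 4, 7, 0]
j=3: nums[3] = (4+4)%6 = 2 → [6, 3, 4, 2, 7, 0]
j=4: nums[4] = (7+2)%6 = 3 → [6, 3, 4, 2, 3, 0]
j=5: nums[5] = (0+3)%6 = 3 → [6, 3, 4, 2, 3, 3]
sum = 21

21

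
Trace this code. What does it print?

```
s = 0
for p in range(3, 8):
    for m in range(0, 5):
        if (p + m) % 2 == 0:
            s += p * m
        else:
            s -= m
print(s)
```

94

p=3,m=0: odd sum, s = 0-0 = 0
p=3,m=1: even sum, s = 0+3 = 3
p=3,m=2: odd sum, s = 3-2 = 1
p=3,m=3: even sum, s = 1+9 = 10
p=3,m=4: odd sum, s = 10-4 = 6
p=4,m=0: even sum, s = 6+0 = 6
p=4,m=1: odd sum, s = 6-1 = 5
p=4,m=2: even sum, s = 5+8 = 13
p=4,m=3: odd sum, s = 13-3 = 10
p=4,m=4: even sum, s = 10+16 = 26
p=5,m=0: odd sum, s = 26-0 = 26
p=5,m=1: even sum, s = 26+5 = 31
p=5,m=2: odd sum, s = 31-2 = 29
p=5,m=3: even sum, s = 29+15 = 44
p=5,m=4: odd sum, s = 44-4 = 40
p=6,m=0: even sum, s = 40+0 = 40
p=6,m=1: odd sum, s = 40-1 = 39
p=6,m=2: even sum, s = 39+12 = 51
p=6,m=3: odd sum, s = 51-3 = 48
p=6,m=4: even sum, s = 48+24 = 72
p=7,m=0: odd sum, s = 72-0 = 72
p=7,m=1: even sum, s = 72+7 = 79
p=7,m=2: odd sum, s = 79-2 = 77
p=7,m=3: even sum, s = 77+21 = 98
p=7,m=4: odd sum, s = 98-4 = 94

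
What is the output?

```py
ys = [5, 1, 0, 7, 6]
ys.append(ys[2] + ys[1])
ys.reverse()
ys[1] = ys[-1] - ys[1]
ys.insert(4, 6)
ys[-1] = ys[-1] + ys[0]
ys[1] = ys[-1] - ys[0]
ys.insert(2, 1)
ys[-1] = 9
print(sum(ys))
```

append ys[2]+ys[1] = 0+1 = 1 → [5, 1, 0, 7, 6, 1]
reverse → [1, 6, 7, 0, 1, 5]
ys[1] = ys[-1]-ys[1] = 5-6 = -1 → [1, -1, 7, 0, 1, 5]
insert 6 at 4 → [1, -1, 7, 0, 6, 1, 5]
ys[-1] = ys[-1]+ys[0] = 5+1 = 6 → [1, -1, 7, 0, 6, 1, 6]
ys[1] = ys[-1]-ys[0] = 6-1 = 5 → [1, 5, 7, 0, 6, 1, 6]
insert 1 at 2 → [1, 5, 1, 7, 0, 6, 1, 6]
ys[-1] = 9 → [1, 5, 1, 7, 0, 6, 1, 9]
sum = 30

30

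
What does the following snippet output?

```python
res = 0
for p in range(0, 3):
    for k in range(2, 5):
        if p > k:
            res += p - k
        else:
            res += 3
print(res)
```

p=0,k=2: not 0>2, res = 0+3 = 3
p=0,k=3: not 0>3, res = 3+3 = 6
p=0,k=4: not 0>4, res = 6+3 = 9
p=1,k=2: not 1>2, res = 9+3 = 12
p=1,k=3: not 1>3, res = 12+3 = 15
p=1,k=4: not 1>4, res = 15+3 = 18
p=2,k=2: not 2>2, res = 18+3 = 21
p=2,k=3: not 2>3, res = 21+3 = 24
p=2,k=4: not 2>4, res = 24+3 = 27

27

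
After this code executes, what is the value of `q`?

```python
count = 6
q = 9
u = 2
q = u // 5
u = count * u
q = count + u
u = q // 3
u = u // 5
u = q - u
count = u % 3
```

18

q = 2//5 = 0
u = 6*2 = 12
q = 6+12 = 18
u = 18//3 = 6
u = 6//5 = 1
u = 18-1 = 17
count = 17%3 = 2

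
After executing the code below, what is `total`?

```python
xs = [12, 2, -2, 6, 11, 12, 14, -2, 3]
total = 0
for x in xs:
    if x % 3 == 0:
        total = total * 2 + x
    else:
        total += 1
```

171

x=12: %3==0, total = 0*2+12 = 12
x=2: not %3==0, total = 12+1 = 13
x=-2: not %3==0, total = 13+1 = 14
x=6: %3==0, total = 14*2+6 = 34
x=11: not %3==0, total = 34+1 = 35
x=12: %3==0, total = 35*2+12 = 82
x=14: not %3==0, total = 82+1 = 83
x=-2: not %3==0, total = 83+1 = 84
x=3: %3==0, total = 84*2+3 = 171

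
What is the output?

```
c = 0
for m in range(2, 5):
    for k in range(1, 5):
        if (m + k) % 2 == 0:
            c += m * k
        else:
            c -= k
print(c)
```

m=2,k=1: odd sum, c = 0-1 = -1
m=2,k=2: even sum, c = (-1)+4 = 3
m=2,k=3: odd sum, c = 3-3 = 0
m=2,k=4: even sum, c = 0+8 = 8
m=3,k=1: even sum, c = 8+3 = 11
m=3,k=2: odd sum, c = 11-2 = 9
m=3,k=3: even sum, c = 9+9 = 18
m=3,k=4: odd sum, c = 18-4 = 14
m=4,k=1: odd sum, c = 14-1 = 13
m=4,k=2: even sum, c = 13+8 = 21
m=4,k=3: odd sum, c = 21-3 = 18
m=4,k=4: even sum, c = 18+16 = 34

34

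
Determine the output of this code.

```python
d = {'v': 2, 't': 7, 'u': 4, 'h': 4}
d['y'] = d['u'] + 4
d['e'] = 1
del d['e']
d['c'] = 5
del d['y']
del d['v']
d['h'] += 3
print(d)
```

d['y'] = d['u']+4 = 8 → {'v': 2, 't': 7, 'u': 4, 'h': 4, 'y': 8}
d['e'] = 1 → {'v': 2, 't': 7, 'u': 4, 'h': 4, 'y': 8, 'e': 1}
del 'e' → {'v': 2, 't': 7, 'u': 4, 'h': 4, 'y': 8}
d['c'] = 5 → {'v': 2, 't': 7, 'u': 4, 'h': 4, 'y': 8, 'c': 5}
del 'y' → {'v': 2, 't': 7, 'u': 4, 'h': 4, 'c': 5}
del 'v' → {'t': 7, 'u': 4, 'h': 4, 'c': 5}
d['h'] = 4+3 = 7 → {'t': 7, 'u': 4, 'h': 7, 'c': 5}

{'t': 7, 'u': 4, 'h': 7, 'c': 5}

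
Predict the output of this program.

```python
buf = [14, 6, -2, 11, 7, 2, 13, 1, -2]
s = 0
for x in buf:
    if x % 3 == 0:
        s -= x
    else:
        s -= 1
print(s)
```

x=14: not %3==0, s = 0-1 = -1
x=6: %3==0, s = (-1)-6 = -7
x=-2: not %3==0, s = (-7)-1 = -8
x=11: not %3==0, s = (-8)-1 = -9
x=7: not %3==0, s = (-9)-1 = -10
x=2: not %3==0, s = (-10)-1 = -11
x=13: not %3==0, s = (-11)-1 = -12
x=1: not %3==0, s = (-12)-1 = -13
x=-2: not %3==0, s = (-13)-1 = -14

-14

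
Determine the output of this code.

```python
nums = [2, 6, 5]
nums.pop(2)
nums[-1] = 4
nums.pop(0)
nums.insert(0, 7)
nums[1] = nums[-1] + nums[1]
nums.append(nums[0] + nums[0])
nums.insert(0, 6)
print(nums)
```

pop(2) removes 5 → [2, 6]
nums[-1] = 4 → [2, 4]
pop(0) removes 2 → [4]
insert 7 at 0 → [7, 4]
nums[1] = nums[-1]+nums[1] = 4+4 = 8 → [7, 8]
append nums[0]+nums[0] = 7+7 = 14 → [7, 8, 14]
insert 6 at 0 → [6, 7, 8, 14]

[6, 7, 8, 14]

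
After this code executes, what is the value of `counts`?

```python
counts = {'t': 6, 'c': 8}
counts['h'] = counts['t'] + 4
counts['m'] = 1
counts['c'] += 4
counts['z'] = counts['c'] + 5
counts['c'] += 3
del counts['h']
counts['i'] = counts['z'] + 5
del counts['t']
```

counts['h'] = counts['t']+4 = 10 → {'t': 6, 'c': 8, 'h': 10}
counts['m'] = 1 → {'t': 6, 'c': 8, 'h': 10, 'm': 1}
counts['c'] = 8+4 = 12 → {'t': 6, 'c': 12, 'h': 10, 'm': 1}
counts['z'] = counts['c']+5 = 17 → {'t': 6, 'c': 12, 'h': 10, 'm': 1, 'z': 17}
counts['c'] = 12+3 = 15 → {'t': 6, 'c': 15, 'h': 10, 'm': 1, 'z': 17}
del 'h' → {'t': 6, 'c': 15, 'm': 1, 'z': 17}
counts['i'] = counts['z']+5 = 22 → {'t': 6, 'c': 15, 'm': 1, 'z': 17, 'i': 22}
del 't' → {'c': 15, 'm': 1, 'z': 17, 'i': 22}

{'c': 15, 'm': 1, 'z': 17, 'i': 22}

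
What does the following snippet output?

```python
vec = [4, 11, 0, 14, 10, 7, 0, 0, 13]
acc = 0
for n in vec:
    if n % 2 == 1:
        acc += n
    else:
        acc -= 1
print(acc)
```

n=4: not odd, acc = 0-1 = -1
n=11: odd, acc = (-1)+11 = 10
n=0: not odd, acc = 10-1 = 9
n=14: not odd, acc = 9-1 = 8
n=10: not odd, acc = 8-1 = 7
n=7: odd, acc = 7+7 = 14
n=0: not odd, acc = 14-1 = 13
n=0: not odd, acc = 13-1 = 12
n=13: odd, acc = 12+13 = 25

25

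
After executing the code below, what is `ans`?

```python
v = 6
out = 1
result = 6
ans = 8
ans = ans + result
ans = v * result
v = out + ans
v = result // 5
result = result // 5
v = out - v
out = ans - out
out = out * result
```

36

ans = 8+6 = 14
ans = 6*6 = 36
v = 1+36 = 37
v = 6//5 = 1
result = 6//5 = 1
v = 1-1 = 0
out = 36-1 = 35
out = 35*1 = 35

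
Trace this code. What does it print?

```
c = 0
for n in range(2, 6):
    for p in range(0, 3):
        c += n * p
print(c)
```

42

n=2,p=0: c = 0+0 = 0
n=2,p=1: c = 0+2 = 2
n=2,p=2: c = 2+4 = 6
n=3,p=0: c = 6+0 = 6
n=3,p=1: c = 6+3 = 9
n=3,p=2: c = 9+6 = 15
n=4,p=0: c = 15+0 = 15
n=4,p=1: c = 15+4 = 19
n=4,p=2: c = 19+8 = 27
n=5,p=0: c = 27+0 = 27
n=5,p=1: c = 27+5 = 32
n=5,p=2: c = 32+10 = 42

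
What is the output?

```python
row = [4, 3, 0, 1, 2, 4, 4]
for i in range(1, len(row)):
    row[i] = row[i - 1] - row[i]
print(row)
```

[4, 1, 1, 0, -2, -6, -10]

i=1: row[1] = 4-3 = 1 → [4, 1, 0, 1, 2, 4, 4]
i=2: row[2] = 1-0 = 1 → [4, 1, 1, 1, 2, 4, 4]
i=3: row[3] = 1-1 = 0 → [4, 1, 1, 0, 2, 4, 4]
i=4: row[4] = 0-2 = -2 → [4, 1, 1, 0, -2, 4, 4]
i=5: row[5] = (-2)-4 = -6 → [4, 1, 1, 0, -2, -6, 4]
i=6: row[6] = (-6)-4 = -10 → [4, 1, 1, 0, -2, -6, -10]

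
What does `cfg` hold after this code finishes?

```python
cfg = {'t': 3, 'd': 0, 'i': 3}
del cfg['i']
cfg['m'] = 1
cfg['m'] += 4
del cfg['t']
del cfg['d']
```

{'m': 5}

del 'i' → {'t': 3, 'd': 0}
cfg['m'] = 1 → {'t': 3, 'd': 0, 'm': 1}
cfg['m'] = 1+4 = 5 → {'t': 3, 'd': 0, 'm': 5}
del 't' → {'d': 0, 'm': 5}
del 'd' → {'m': 5}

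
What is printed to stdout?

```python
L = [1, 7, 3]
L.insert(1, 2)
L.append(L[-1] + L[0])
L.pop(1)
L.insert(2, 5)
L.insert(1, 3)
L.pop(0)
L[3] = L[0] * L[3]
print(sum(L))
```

28

insert 2 at 1 → [1, 2, 7, 3]
append L[-1]+L[0] = 3+1 = 4 → [1, 2, 7, 3, 4]
pop(1) removes 2 → [1, 7, 3, 4]
insert 5 at 2 → [1, 7, 5, 3, 4]
insert 3 at 1 → [1, 3, 7, 5, 3, 4]
pop(0) removes 1 → [3, 7, 5, 3, 4]
L[3] = L[0]*L[3] = 3*3 = 9 → [3, 7, 5, 9, 4]
sum = 28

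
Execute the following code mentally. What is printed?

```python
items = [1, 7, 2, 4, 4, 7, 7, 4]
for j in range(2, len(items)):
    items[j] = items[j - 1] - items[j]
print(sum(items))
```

-37

j=2: items[2] = 7-2 = 5 → [1, 7, 5, 4, 4, 7, 7, 4]
j=3: items[3] = 5-4 = 1 → [1, 7, 5, 1, 4, 7, 7, 4]
j=4: items[4] = 1-4 = -3 → [1, 7, 5, 1, -3, 7, 7, 4]
j=5: items[5] = (-3)-7 = -10 → [1, 7, 5, 1, -3, -10, 7, 4]
j=6: items[6] = (-10)-7 = -17 → [1, 7, 5, 1, -3, -10, -17, 4]
j=7: items[7] = (-17)-4 = -21 → [1, 7, 5, 1, -3, -10, -17, -21]
sum = -37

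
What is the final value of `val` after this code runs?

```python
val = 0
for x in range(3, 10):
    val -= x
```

x=3: val = 0-3 = -3
x=4: val = (-3)-4 = -7
x=5: val = (-7)-5 = -12
x=6: val = (-12)-6 = -18
x=7: val = (-18)-7 = -25
x=8: val = (-25)-8 = -33
x=9: val = (-33)-9 = -42

-42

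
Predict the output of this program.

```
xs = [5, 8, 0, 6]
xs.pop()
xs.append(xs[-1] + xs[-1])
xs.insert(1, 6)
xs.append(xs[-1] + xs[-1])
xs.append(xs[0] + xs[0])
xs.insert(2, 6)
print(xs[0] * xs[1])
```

pop() removes 6 → [5, 8, 0]
append xs[-1]+xs[-1] = 0+0 = 0 → [5, 8, 0, 0]
insert 6 at 1 → [5, 6, 8, 0, 0]
append xs[-1]+xs[-1] = 0+0 = 0 → [5, 6, 8, 0, 0, 0]
append xs[0]+xs[0] = 5+5 = 10 → [5, 6, 8, 0, 0, 0, 10]
insert 6 at 2 → [5, 6, 6, 8, 0, 0, 0, 10]
xs[0]*xs[1] = 5*6 = 30

30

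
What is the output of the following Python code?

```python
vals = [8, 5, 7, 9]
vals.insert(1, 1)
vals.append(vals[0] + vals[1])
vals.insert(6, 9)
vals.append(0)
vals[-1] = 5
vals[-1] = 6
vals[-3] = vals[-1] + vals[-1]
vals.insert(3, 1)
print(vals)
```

[8, 1, 5, 1, 7, 9, 12, 9, 6]

insert 1 at 1 → [8, 1, 5, 7, 9]
append vals[0]+vals[1] = 8+1 = 9 → [8, 1, 5, 7, 9, 9]
insert 9 at 6 → [8, 1, 5, 7, 9, 9, 9]
append 0 → [8, 1, 5, 7, 9, 9, 9, 0]
vals[-1] = 5 → [8, 1, 5, 7, 9, 9, 9, 5]
vals[-1] = 6 → [8, 1, 5, 7, 9, 9, 9, 6]
vals[-3] = vals[-1]+vals[-1] = 6+6 = 12 → [8, 1, 5, 7, 9, 12, 9, 6]
insert 1 at 3 → [8, 1, 5, 1, 7, 9, 12, 9, 6]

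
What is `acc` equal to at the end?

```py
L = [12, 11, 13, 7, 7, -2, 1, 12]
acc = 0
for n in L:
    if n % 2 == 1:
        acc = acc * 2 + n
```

323

n=12: not odd
n=11: odd, acc = 0*2+11 = 11
n=13: odd, acc = 11*2+13 = 35
n=7: odd, acc = 35*2+7 = 77
n=7: odd, acc = 77*2+7 = 161
n=-2: not odd
n=1: odd, acc = 161*2+1 = 323
n=12: not odd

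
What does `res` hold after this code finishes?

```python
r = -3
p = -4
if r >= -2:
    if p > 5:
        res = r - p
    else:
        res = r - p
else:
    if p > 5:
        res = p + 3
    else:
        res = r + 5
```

r=-3, p=-4
r >= -2 is False; p > 5 is False
→ res = r + 5 = 2

2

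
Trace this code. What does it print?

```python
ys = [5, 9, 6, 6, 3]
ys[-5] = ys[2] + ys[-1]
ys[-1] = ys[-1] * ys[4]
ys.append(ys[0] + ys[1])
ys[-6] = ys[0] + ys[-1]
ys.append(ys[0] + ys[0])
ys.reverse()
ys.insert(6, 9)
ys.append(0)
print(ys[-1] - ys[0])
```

ys[-5] = ys[2]+ys[-1] = 6+3 = 9 → [9, 9, 6, 6, 3]
ys[-1] = ys[-1]*ys[4] = 3*3 = 9 → [9, 9, 6, 6, 9]
append ys[0]+ys[1] = 9+9 = 18 → [9, 9, 6, 6, 9, 18]
ys[-6] = ys[0]+ys[-1] = 9+18 = 27 → [27, 9, 6, 6, 9, 18]
append ys[0]+ys[0] = 27+27 = 54 → [27, 9, 6, 6, 9, 18, 54]
reverse → [54, 18, 9, 6, 6, 9, 27]
insert 9 at 6 → [54, 18, 9, 6, 6, 9, 9, 27]
append 0 → [54, 18, 9, 6, 6, 9, 9, 27, 0]
ys[-1]-ys[0] = 0-54 = -54

-54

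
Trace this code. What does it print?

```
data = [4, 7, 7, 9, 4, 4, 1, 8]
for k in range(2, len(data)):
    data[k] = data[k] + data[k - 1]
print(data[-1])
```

40

k=2: data[2] = 7+7 = 14 → [4, 7, 14, 9, 4, 4, 1, 8]
k=3: data[3] = 9+14 = 23 → [4, 7, 14, 23, 4, 4, 1, 8]
k=4: data[4] = 4+23 = 27 → [4, 7, 14, 23, 27, 4, 1, 8]
k=5: data[5] = 4+27 = 31 → [4, 7, 14, 23, 27, 31, 1, 8]
k=6: data[6] = 1+31 = 32 → [4, 7, 14, 23, 27, 31, 32, 8]
k=7: data[7] = 8+32 = 40 → [4, 7, 14, 23, 27, 31, 32, 40]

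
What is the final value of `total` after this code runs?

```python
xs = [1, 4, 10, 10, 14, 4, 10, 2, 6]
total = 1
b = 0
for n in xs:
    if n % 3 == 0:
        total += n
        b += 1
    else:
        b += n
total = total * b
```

n=1: not %3==0; b=1
n=4: not %3==0; b=5
n=10: not %3==0; b=15
n=10: not %3==0; b=25
n=14: not %3==0; b=39
n=4: not %3==0; b=43
n=10: not %3==0; b=53
n=2: not %3==0; b=55
n=6: %3==0, total = 1+6 = 7; b=56
total*b = 7*56 = 392

392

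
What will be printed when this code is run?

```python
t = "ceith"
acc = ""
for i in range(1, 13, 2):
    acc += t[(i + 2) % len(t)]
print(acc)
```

i=1: add t[3]='t' → 't'
i=3: add t[0]='c' → 'tc'
i=5: add t[2]='i' → 'tci'
i=7: add t[4]='h' → 'tcih'
i=9: add t[1]='e' → 'tcihe'
i=11: add t[3]='t' → 'tcihet'

tcihet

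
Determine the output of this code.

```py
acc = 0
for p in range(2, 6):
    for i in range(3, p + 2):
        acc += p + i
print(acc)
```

80

p=2,i=3: acc = 0+5 = 5
p=3,i=3: acc = 5+6 = 11
p=3,i=4: acc = 11+7 = 18
p=4,i=3: acc = 18+7 = 25
p=4,i=4: acc = 25+8 = 33
p=4,i=5: acc = 33+9 = 42
p=5,i=3: acc = 42+8 = 50
p=5,i=4: acc = 50+9 = 59
p=5,i=5: acc = 59+10 = 69
p=5,i=6: acc = 69+11 = 80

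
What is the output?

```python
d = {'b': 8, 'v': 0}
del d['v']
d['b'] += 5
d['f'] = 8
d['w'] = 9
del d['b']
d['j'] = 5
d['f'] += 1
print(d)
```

{'f': 9, 'w': 9, 'j': 5}

del 'v' → {'b': 8}
d['b'] = 8+5 = 13 → {'b': 13}
d['f'] = 8 → {'b': 13, 'f': 8}
d['w'] = 9 → {'b': 13, 'f': 8, 'w': 9}
del 'b' → {'f': 8, 'w': 9}
d['j'] = 5 → {'f': 8, 'w': 9, 'j': 5}
d['f'] = 8+1 = 9 → {'f': 9, 'w': 9, 'j': 5}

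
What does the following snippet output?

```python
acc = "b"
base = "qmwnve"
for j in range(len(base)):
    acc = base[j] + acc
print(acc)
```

evnwmqb

j=0: prepend 'q' → 'qb'
j=1: prepend 'm' → 'mqb'
j=2: prepend 'w' → 'wmqb'
j=3: prepend 'n' → 'nwmqb'
j=4: prepend 'v' → 'vnwmqb'
j=5: prepend 'e' → 'evnwmqb'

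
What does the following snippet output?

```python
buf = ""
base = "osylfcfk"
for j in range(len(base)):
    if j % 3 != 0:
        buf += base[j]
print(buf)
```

syfck

j=0: skip
j=1: add 's' → 's'
j=2: add 'y' → 'sy'
j=3: skip
j=4: add 'f' → 'syf'
j=5: add 'c' → 'syfc'
j=6: skip
j=7: add 'k' → 'syfck'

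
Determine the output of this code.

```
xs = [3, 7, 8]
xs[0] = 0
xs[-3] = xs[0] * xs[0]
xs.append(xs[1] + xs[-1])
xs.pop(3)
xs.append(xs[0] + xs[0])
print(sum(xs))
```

15

xs[0] = 0 → [0, 7, 8]
xs[-3] = xs[0]*xs[0] = 0*0 = 0 → [0, 7, 8]
append xs[1]+xs[-1] = 7+8 = 15 → [0, 7, 8, 15]
pop(3) removes 15 → [0, 7, 8]
append xs[0]+xs[0] = 0+0 = 0 → [0, 7, 8, 0]
sum = 15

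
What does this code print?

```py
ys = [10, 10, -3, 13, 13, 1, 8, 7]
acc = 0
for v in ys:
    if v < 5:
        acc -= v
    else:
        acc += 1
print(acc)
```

8

v=10: not <5, acc = 0+1 = 1
v=10: not <5, acc = 1+1 = 2
v=-3: <5, acc = 2-(-3) = 5
v=13: not <5, acc = 5+1 = 6
v=13: not <5, acc = 6+1 = 7
v=1: <5, acc = 7-1 = 6
v=8: not <5, acc = 6+1 = 7
v=7: not <5, acc = 7+1 = 8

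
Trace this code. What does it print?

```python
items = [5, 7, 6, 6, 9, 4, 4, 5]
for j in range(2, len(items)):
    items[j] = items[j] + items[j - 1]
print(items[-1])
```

j=2: items[2] = 6+7 = 13 → [5, 7, 13, 6, 9, 4, 4, 5]
j=3: items[3] = 6+13 = 19 → [5, 7, 13, 19, 9, 4, 4, 5]
j=4: items[4] = 9+19 = 28 → [5, 7, 13, 19, 28, 4, 4, 5]
j=5: items[5] = 4+28 = 32 → [5, 7, 13, 19, 28, 32, 4, 5]
j=6: items[6] = 4+32 = 36 → [5, 7, 13, 19, 28, 32, 36, 5]
j=7: items[7] = 5+36 = 41 → [5, 7, 13, 19, 28, 32, 36, 41]

41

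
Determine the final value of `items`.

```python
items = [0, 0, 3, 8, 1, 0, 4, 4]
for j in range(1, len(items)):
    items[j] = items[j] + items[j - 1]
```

[0, 0, 3, 11, 12, 12, 16, 20]

j=1: items[1] = 0+0 = 0 → [0, 0, 3, 8, 1, 0, 4, 4]
j=2: items[2] = 3+0 = 3 → [0, 0, 3, 8, 1, 0, 4, 4]
j=3: items[3] = 8+3 = 11 → [0, 0, 3, 11, 1, 0, 4, 4]
j=4: items[4] = 1+11 = 12 → [0, 0, 3, 11, 12, 0, 4, 4]
j=5: items[5] = 0+12 = 12 → [0, 0, 3, 11, 12, 12, 4, 4]
j=6: items[6] = 4+12 = 16 → [0, 0, 3, 11, 12, 12, 16, 4]
j=7: items[7] = 4+16 = 20 → [0, 0, 3, 11, 12, 12, 16, 20]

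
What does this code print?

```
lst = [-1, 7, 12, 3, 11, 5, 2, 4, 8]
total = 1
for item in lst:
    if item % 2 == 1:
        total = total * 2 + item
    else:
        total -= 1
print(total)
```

item=-1: odd, total = 1*2+(-1) = 1
item=7: odd, total = 1*2+7 = 9
item=12: not odd, total = 9-1 = 8
item=3: odd, total = 8*2+3 = 19
item=11: odd, total = 19*2+11 = 49
item=5: odd, total = 49*2+5 = 103
item=2: not odd, total = 103-1 = 102
item=4: not odd, total = 102-1 = 101
item=8: not odd, total = 101-1 = 100

100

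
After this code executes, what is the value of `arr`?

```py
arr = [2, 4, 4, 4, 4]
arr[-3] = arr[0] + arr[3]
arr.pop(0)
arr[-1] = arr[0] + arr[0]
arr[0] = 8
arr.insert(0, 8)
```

arr[-3] = arr[0]+arr[3] = 2+4 = 6 → [2, 4, 6, 4, 4]
pop(0) removes 2 → [4, 6, 4, 4]
arr[-1] = arr[0]+arr[0] = 4+4 = 8 → [4, 6, 4, 8]
arr[0] = 8 → [8, 6, 4, 8]
insert 8 at 0 → [8, 8, 6, 4, 8]

[8, 8, 6, 4, 8]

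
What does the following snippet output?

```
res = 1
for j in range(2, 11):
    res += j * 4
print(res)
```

217

j=2: res = 1+2*4 = 9
j=3: res = 9+3*4 = 21
j=4: res = 21+4*4 = 37
j=5: res = 37+5*4 = 57
j=6: res = 57+6*4 = 81
j=7: res = 81+7*4 = 109
j=8: res = 109+8*4 = 141
j=9: res = 141+9*4 = 177
j=10: res = 177+10*4 = 217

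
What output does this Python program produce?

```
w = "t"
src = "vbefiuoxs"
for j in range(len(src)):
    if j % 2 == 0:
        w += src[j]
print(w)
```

j=0: add 'v' → 'tv'
j=1: skip
j=2: add 'e' → 'tve'
j=3: skip
j=4: add 'i' → 'tvei'
j=5: skip
j=6: add 'o' → 'tveio'
j=7: skip
j=8: add 's' → 'tveios'

tveios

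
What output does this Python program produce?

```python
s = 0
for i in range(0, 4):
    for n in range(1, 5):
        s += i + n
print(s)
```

64

i=0,n=1: s = 0+1 = 1
i=0,n=2: s = 1+2 = 3
i=0,n=3: s = 3+3 = 6
i=0,n=4: s = 6+4 = 10
i=1,n=1: s = 10+2 = 12
i=1,n=2: s = 12+3 = 15
i=1,n=3: s = 15+4 = 19
i=1,n=4: s = 19+5 = 24
i=2,n=1: s = 24+3 = 27
i=2,n=2: s = 27+4 = 31
i=2,n=3: s = 31+5 = 36
i=2,n=4: s = 36+6 = 42
i=3,n=1: s = 42+4 = 46
i=3,n=2: s = 46+5 = 51
i=3,n=3: s = 51+6 = 57
i=3,n=4: s = 57+7 = 64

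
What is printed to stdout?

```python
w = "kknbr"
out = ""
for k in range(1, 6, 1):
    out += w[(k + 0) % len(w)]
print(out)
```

knbrk

k=1: add w[1]='k' → 'k'
k=2: add w[2]='n' → 'kn'
k=3: add w[3]='b' → 'knb'
k=4: add w[4]='r' → 'knbr'
k=5: add w[0]='k' → 'knbrk'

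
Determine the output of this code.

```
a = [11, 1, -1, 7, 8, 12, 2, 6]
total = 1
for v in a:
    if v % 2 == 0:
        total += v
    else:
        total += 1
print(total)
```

v=11: not even, total = 1+1 = 2
v=1: not even, total = 2+1 = 3
v=-1: not even, total = 3+1 = 4
v=7: not even, total = 4+1 = 5
v=8: even, total = 5+8 = 13
v=12: even, total = 13+12 = 25
v=2: even, total = 25+2 = 27
v=6: even, total = 27+6 = 33

33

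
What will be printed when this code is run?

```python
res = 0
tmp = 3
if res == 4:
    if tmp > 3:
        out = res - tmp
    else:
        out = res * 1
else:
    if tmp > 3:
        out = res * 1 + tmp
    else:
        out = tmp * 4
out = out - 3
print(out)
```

res=0, tmp=3
res == 4 is False; tmp > 3 is False
→ out = tmp * 4 = 12
out = 12-3 = 9

9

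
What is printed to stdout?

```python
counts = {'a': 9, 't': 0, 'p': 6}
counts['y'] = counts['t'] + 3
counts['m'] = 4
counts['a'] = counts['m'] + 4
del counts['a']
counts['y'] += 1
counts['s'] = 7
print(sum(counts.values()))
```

counts['y'] = counts['t']+3 = 3 → {'a': 9, 't': 0, 'p': 6, 'y': 3}
counts['m'] = 4 → {'a': 9, 't': 0, 'p': 6, 'y': 3, 'm': 4}
counts['a'] = counts['m']+4 = 8 → {'a': 8, 't': 0, 'p': 6, 'y': 3, 'm': 4}
del 'a' → {'t': 0, 'p': 6, 'y': 3, 'm': 4}
counts['y'] = 3+1 = 4 → {'t': 0, 'p': 6, 'y': 4, 'm': 4}
counts['s'] = 7 → {'t': 0, 'p': 6, 'y': 4, 'm': 4, 's': 7}
sum of values = 21

21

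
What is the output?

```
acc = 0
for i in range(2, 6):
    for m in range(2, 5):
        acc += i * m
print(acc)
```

i=2,m=2: acc = 0+4 = 4
i=2,m=3: acc = 4+6 = 10
i=2,m=4: acc = 10+8 = 18
i=3,m=2: acc = 18+6 = 24
i=3,m=3: acc = 24+9 = 33
i=3,m=4: acc = 33+12 = 45
i=4,m=2: acc = 45+8 = 53
i=4,m=3: acc = 53+12 = 65
i=4,m=4: acc = 65+16 = 81
i=5,m=2: acc = 81+10 = 91
i=5,m=3: acc = 91+15 = 106
i=5,m=4: acc = 106+20 = 126

126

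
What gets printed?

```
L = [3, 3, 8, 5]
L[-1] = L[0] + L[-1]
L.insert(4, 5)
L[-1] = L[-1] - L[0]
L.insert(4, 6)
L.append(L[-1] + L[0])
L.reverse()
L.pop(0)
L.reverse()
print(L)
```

[3, 3, 8, 8, 6, 2]

L[-1] = L[0]+L[-1] = 3+5 = 8 → [3, 3, 8, 8]
insert 5 at 4 → [3, 3, 8, 8, 5]
L[-1] = L[-1]-L[0] = 5-3 = 2 → [3, 3, 8, 8, 2]
insert 6 at 4 → [3, 3, 8, 8, 6, 2]
append L[-1]+L[0] = 2+3 = 5 → [3, 3, 8, 8, 6, 2, 5]
reverse → [5, 2, 6, 8, 8, 3, 3]
pop(0) removes 5 → [2, 6, 8, 8, 3, 3]
reverse → [3, 3, 8, 8, 6, 2]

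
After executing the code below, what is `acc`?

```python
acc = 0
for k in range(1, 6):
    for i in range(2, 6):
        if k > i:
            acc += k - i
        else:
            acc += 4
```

66

k=1,i=2: not 1>2, acc = 0+4 = 4
k=1,i=3: not 1>3, acc = 4+4 = 8
k=1,i=4: not 1>4, acc = 8+4 = 12
k=1,i=5: not 1>5, acc = 12+4 = 16
k=2,i=2: not 2>2, acc = 16+4 = 20
k=2,i=3: not 2>3, acc = 20+4 = 24
k=2,i=4: not 2>4, acc = 24+4 = 28
k=2,i=5: not 2>5, acc = 28+4 = 32
k=3,i=2: 3>2, acc = 32+1 = 33
k=3,i=3: not 3>3, acc = 33+4 = 37
k=3,i=4: not 3>4, acc = 37+4 = 41
k=3,i=5: not 3>5, acc = 41+4 = 45
k=4,i=2: 4>2, acc = 45+2 = 47
k=4,i=3: 4>3, acc = 47+1 = 48
k=4,i=4: not 4>4, acc = 48+4 = 52
k=4,i=5: not 4>5, acc = 52+4 = 56
k=5,i=2: 5>2, acc = 56+3 = 59
k=5,i=3: 5>3, acc = 59+2 = 61
k=5,i=4: 5>4, acc = 61+1 = 62
k=5,i=5: not 5>5, acc = 62+4 = 66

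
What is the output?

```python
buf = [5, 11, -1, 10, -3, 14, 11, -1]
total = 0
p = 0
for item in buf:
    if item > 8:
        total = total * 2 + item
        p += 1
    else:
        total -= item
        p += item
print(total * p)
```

item=5: not >8, total = 0-5 = -5; p=5
item=11: >8, total = (-5)*2+11 = 1; p=6
item=-1: not >8, total = 1-(-1) = 2; p=5
item=10: >8, total = 2*2+10 = 14; p=6
item=-3: not >8, total = 14-(-3) = 17; p=3
item=14: >8, total = 17*2+14 = 48; p=4
item=11: >8, total = 48*2+11 = 107; p=5
item=-1: not >8, total = 107-(-1) = 108; p=4
total*p = 108*4 = 432

432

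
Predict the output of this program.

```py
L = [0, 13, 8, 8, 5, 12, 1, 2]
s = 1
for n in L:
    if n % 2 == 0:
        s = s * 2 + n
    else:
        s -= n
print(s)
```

-76

n=0: even, s = 1*2+0 = 2
n=13: not even, s = 2-13 = -11
n=8: even, s = (-11)*2+8 = -14
n=8: even, s = (-14)*2+8 = -20
n=5: not even, s = (-20)-5 = -25
n=12: even, s = (-25)*2+12 = -38
n=1: not even, s = (-38)-1 = -39
n=2: even, s = (-39)*2+2 = -76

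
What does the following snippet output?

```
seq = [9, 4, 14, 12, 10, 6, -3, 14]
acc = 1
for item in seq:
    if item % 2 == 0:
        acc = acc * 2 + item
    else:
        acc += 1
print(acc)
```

item=9: not even, acc = 1+1 = 2
item=4: even, acc = 2*2+4 = 8
item=14: even, acc = 8*2+14 = 30
item=12: even, acc = 30*2+12 = 72
item=10: even, acc = 72*2+10 = 154
item=6: even, acc = 154*2+6 = 314
item=-3: not even, acc = 314+1 = 315
item=14: even, acc = 315*2+14 = 644

644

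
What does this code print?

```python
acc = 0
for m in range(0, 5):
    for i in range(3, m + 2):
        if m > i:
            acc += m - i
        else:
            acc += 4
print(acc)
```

21

m=2,i=3: not 2>3, acc = 0+4 = 4
m=3,i=3: not 3>3, acc = 4+4 = 8
m=3,i=4: not 3>4, acc = 8+4 = 12
m=4,i=3: 4>3, acc = 12+1 = 13
m=4,i=4: not 4>4, acc = 13+4 = 17
m=4,i=5: not 4>5, acc = 17+4 = 21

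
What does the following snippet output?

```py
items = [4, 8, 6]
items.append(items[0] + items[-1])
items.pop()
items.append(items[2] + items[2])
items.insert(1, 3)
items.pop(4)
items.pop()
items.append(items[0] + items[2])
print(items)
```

[4, 3, 8, 12]

append items[0]+items[-1] = 4+6 = 10 → [4, 8, 6, 10]
pop() removes 10 → [4, 8, 6]
append items[2]+items[2] = 6+6 = 12 → [4, 8, 6, 12]
insert 3 at 1 → [4, 3, 8, 6, 12]
pop(4) removes 12 → [4, 3, 8, 6]
pop() removes 6 → [4, 3, 8]
append items[0]+items[2] = 4+8 = 12 → [4, 3, 8, 12]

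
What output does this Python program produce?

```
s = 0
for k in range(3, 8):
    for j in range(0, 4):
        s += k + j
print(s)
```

k=3,j=0: s = 0+3 = 3
k=3,j=1: s = 3+4 = 7
k=3,j=2: s = 7+5 = 12
k=3,j=3: s = 12+6 = 18
k=4,j=0: s = 18+4 = 22
k=4,j=1: s = 22+5 = 27
k=4,j=2: s = 27+6 = 33
k=4,j=3: s = 33+7 = 40
k=5,j=0: s = 40+5 = 45
k=5,j=1: s = 45+6 = 51
k=5,j=2: s = 51+7 = 58
k=5,j=3: s = 58+8 = 66
k=6,j=0: s = 66+6 = 72
k=6,j=1: s = 72+7 = 79
k=6,j=2: s = 79+8 = 87
k=6,j=3: s = 87+9 = 96
k=7,j=0: s = 96+7 = 103
k=7,j=1: s = 103+8 = 111
k=7,j=2: s = 111+9 = 120
k=7,j=3: s = 120+10 = 130

130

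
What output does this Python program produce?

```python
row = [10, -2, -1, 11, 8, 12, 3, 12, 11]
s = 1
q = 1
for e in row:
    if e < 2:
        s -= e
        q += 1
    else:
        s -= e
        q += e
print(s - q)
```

-133

e=10: not <2, s = 1-10 = -9; q=11
e=-2: <2, s = (-9)-(-2) = -7; q=12
e=-1: <2, s = (-7)-(-1) = -6; q=13
e=11: not <2, s = (-6)-11 = -17; q=24
e=8: not <2, s = (-17)-8 = -25; q=32
e=12: not <2, s = (-25)-12 = -37; q=44
e=3: not <2, s = (-37)-3 = -40; q=47
e=12: not <2, s = (-40)-12 = -52; q=59
e=11: not <2, s = (-52)-11 = -63; q=70
s-q = (-63)-70 = -133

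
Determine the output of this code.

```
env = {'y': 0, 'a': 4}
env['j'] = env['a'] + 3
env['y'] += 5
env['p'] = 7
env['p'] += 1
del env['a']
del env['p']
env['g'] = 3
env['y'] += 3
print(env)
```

{'y': 8, 'j': 7, 'g': 3}

env['j'] = env['a']+3 = 7 → {'y': 0, 'a': 4, 'j': 7}
env['y'] = 0+5 = 5 → {'y': 5, 'a': 4, 'j': 7}
env['p'] = 7 → {'y': 5, 'a': 4, 'j': 7, 'p': 7}
env['p'] = 7+1 = 8 → {'y': 5, 'a': 4, 'j': 7, 'p': 8}
del 'a' → {'y': 5, 'j': 7, 'p': 8}
del 'p' → {'y': 5, 'j': 7}
env['g'] = 3 → {'y': 5, 'j': 7, 'g': 3}
env['y'] = 5+3 = 8 → {'y': 8, 'j': 7, 'g': 3}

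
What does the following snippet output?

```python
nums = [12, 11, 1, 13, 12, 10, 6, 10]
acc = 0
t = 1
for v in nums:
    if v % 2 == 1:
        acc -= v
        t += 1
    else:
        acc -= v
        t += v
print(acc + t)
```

-21

v=12: not odd, acc = 0-12 = -12; t=13
v=11: odd, acc = (-12)-11 = -23; t=14
v=1: odd, acc = (-23)-1 = -24; t=15
v=13: odd, acc = (-24)-13 = -37; t=16
v=12: not odd, acc = (-37)-12 = -49; t=28
v=10: not odd, acc = (-49)-10 = -59; t=38
v=6: not odd, acc = (-59)-6 = -65; t=44
v=10: not odd, acc = (-65)-10 = -75; t=54
acc+t = (-75)+54 = -21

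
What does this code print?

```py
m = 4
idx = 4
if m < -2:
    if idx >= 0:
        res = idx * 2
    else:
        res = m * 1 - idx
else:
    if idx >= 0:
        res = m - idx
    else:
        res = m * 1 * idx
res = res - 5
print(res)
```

-5

m=4, idx=4
m < -2 is False; idx >= 0 is True
→ res = m - idx = 0
res = 0-5 = -5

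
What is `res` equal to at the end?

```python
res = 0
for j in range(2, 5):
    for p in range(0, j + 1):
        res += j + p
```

57

j=2,p=0: res = 0+2 = 2
j=2,p=1: res = 2+3 = 5
j=2,p=2: res = 5+4 = 9
j=3,p=0: res = 9+3 = 12
j=3,p=1: res = 12+4 = 16
j=3,p=2: res = 16+5 = 21
j=3,p=3: res = 21+6 = 27
j=4,p=0: res = 27+4 = 31
j=4,p=1: res = 31+5 = 36
j=4,p=2: res = 36+6 = 42
j=4,p=3: res = 42+7 = 49
j=4,p=4: res = 49+8 = 57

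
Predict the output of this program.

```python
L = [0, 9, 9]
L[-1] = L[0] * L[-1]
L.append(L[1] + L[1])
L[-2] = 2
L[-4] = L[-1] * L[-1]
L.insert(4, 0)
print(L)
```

[324, 9, 2, 18, 0]

L[-1] = L[0]*L[-1] = 0*9 = 0 → [0, 9, 0]
append L[1]+L[1] = 9+9 = 18 → [0, 9, 0, 18]
L[-2] = 2 → [0, 9, 2, 18]
L[-4] = L[-1]*L[-1] = 18*18 = 324 → [324, 9, 2, 18]
insert 0 at 4 → [324, 9, 2, 18, 0]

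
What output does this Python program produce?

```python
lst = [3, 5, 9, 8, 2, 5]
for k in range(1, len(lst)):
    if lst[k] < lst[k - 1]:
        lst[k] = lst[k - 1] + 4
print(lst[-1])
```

21

k=1: 5>=3, unchanged → [3, 5, 9, 8, 2, 5]
k=2: 9>=5, unchanged → [3, 5, 9, 8, 2, 5]
k=3: 8<9, lst[3] = 9+4 = 13 → [3, 5, 9, 13, 2, 5]
k=4: 2<13, lst[4] = 13+4 = 17 → [3, 5, 9, 13, 17, 5]
k=5: 5<17, lst[5] = 17+4 = 21 → [3, 5, 9, 13, 17, 21]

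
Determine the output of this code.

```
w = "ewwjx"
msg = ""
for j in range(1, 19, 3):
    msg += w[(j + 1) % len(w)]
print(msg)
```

wejwxw

j=1: add w[2]='w' → 'w'
j=4: add w[0]='e' → 'we'
j=7: add w[3]='j' → 'wej'
j=10: add w[1]='w' → 'wejw'
j=13: add w[4]='x' → 'wejwx'
j=16: add w[2]='w' → 'wejwxw'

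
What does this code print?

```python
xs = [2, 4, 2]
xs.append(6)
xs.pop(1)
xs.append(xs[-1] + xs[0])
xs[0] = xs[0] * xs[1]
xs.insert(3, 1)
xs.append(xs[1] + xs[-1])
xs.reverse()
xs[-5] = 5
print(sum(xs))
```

28

append 6 → [2, 4, 2, 6]
pop(1) removes 4 → [2, 2, 6]
append xs[-1]+xs[0] = 6+2 = 8 → [2, 2, 6, 8]
xs[0] = xs[0]*xs[1] = 2*2 = 4 → [4, 2, 6, 8]
insert 1 at 3 → [4, 2, 6, 1, 8]
append xs[1]+xs[-1] = 2+8 = 10 → [4, 2, 6, 1, 8, 10]
reverse → [10, 8, 1, 6, 2, 4]
xs[-5] = 5 → [10, 5, 1, 6, 2, 4]
sum = 28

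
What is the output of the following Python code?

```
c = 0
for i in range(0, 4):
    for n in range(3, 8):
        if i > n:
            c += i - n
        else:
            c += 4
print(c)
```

80

i=0,n=3: not 0>3, c = 0+4 = 4
i=0,n=4: not 0>4, c = 4+4 = 8
i=0,n=5: not 0>5, c = 8+4 = 12
i=0,n=6: not 0>6, c = 12+4 = 16
i=0,n=7: not 0>7, c = 16+4 = 20
i=1,n=3: not 1>3, c = 20+4 = 24
i=1,n=4: not 1>4, c = 24+4 = 28
i=1,n=5: not 1>5, c = 28+4 = 32
i=1,n=6: not 1>6, c = 32+4 = 36
i=1,n=7: not 1>7, c = 36+4 = 40
i=2,n=3: not 2>3, c = 40+4 = 44
i=2,n=4: not 2>4, c = 44+4 = 48
i=2,n=5: not 2>5, c = 48+4 = 52
i=2,n=6: not 2>6, c = 52+4 = 56
i=2,n=7: not 2>7, c = 56+4 = 60
i=3,n=3: not 3>3, c = 60+4 = 64
i=3,n=4: not 3>4, c = 64+4 = 68
i=3,n=5: not 3>5, c = 68+4 = 72
i=3,n=6: not 3>6, c = 72+4 = 76
i=3,n=7: not 3>7, c = 76+4 = 80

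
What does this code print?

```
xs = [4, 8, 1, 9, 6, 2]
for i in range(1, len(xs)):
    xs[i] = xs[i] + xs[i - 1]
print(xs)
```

i=1: xs[1] = 8+4 = 12 → [4, 12, 1, 9, 6, 2]
i=2: xs[2] = 1+12 = 13 → [4, 12, 13, 9, 6, 2]
i=3: xs[3] = 9+13 = 22 → [4, 12, 13, 22, 6, 2]
i=4: xs[4] = 6+22 = 28 → [4, 12, 13, 22, 28, 2]
i=5: xs[5] = 2+28 = 30 → [4, 12, 13, 22, 28, 30]

[4, 12, 13, 22, 28, 30]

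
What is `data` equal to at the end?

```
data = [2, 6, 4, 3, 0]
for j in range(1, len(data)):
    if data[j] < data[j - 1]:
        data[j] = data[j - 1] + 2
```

[2, 6, 8, 10, 12]

j=1: 6>=2, unchanged → [2, 6, 4, 3, 0]
j=2: 4<6, data[2] = 6+2 = 8 → [2, 6, 8, 3, 0]
j=3: 3<8, data[3] = 8+2 = 10 → [2, 6, 8, 10, 0]
j=4: 0<10, data[4] = 10+2 = 12 → [2, 6, 8, 10, 12]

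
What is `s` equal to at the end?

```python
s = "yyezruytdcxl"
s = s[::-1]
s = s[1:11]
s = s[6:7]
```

'r'

reverse → 'lxcdtyurzeyy'
slice [1:11] → 'xcdtyurzey'
slice [6:7] → 'r'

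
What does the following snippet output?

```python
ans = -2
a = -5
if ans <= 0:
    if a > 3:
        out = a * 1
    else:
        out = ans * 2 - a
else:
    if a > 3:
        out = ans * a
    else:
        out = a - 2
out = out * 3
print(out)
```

ans=-2, a=-5
ans <= 0 is True; a > 3 is False
→ out = ans * 2 - a = 1
out = 1*3 = 3

3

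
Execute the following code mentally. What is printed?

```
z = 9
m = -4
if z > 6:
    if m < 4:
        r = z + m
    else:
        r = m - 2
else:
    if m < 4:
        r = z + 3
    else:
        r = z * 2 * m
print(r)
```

5

z=9, m=-4
z > 6 is True; m < 4 is True
→ r = z + m = 5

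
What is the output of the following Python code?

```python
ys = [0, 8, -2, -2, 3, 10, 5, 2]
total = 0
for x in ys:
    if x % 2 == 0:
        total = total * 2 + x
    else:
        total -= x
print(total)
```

x=0: even, total = 0*2+0 = 0
x=8: even, total = 0*2+8 = 8
x=-2: even, total = 8*2+(-2) = 14
x=-2: even, total = 14*2+(-2) = 26
x=3: not even, total = 26-3 = 23
x=10: even, total = 23*2+10 = 56
x=5: not even, total = 56-5 = 51
x=2: even, total = 51*2+2 = 104

104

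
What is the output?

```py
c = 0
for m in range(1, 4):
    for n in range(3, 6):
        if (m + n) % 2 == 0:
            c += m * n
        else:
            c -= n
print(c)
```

24

m=1,n=3: even sum, c = 0+3 = 3
m=1,n=4: odd sum, c = 3-4 = -1
m=1,n=5: even sum, c = (-1)+5 = 4
m=2,n=3: odd sum, c = 4-3 = 1
m=2,n=4: even sum, c = 1+8 = 9
m=2,n=5: odd sum, c = 9-5 = 4
m=3,n=3: even sum, c = 4+9 = 13
m=3,n=4: odd sum, c = 13-4 = 9
m=3,n=5: even sum, c = 9+15 = 24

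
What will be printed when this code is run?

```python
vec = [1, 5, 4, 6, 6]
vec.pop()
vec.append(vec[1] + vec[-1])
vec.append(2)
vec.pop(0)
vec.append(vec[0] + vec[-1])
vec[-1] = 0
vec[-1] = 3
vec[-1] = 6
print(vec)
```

[5, 4, 6, 11, 2, 6]

pop() removes 6 → [1, 5, 4, 6]
append vec[1]+vec[-1] = 5+6 = 11 → [1, 5, 4, 6, 11]
append 2 → [1, 5, 4, 6, 11, 2]
pop(0) removes 1 → [5, 4, 6, 11, 2]
append vec[0]+vec[-1] = 5+2 = 7 → [5, 4, 6, 11, 2, 7]
vec[-1] = 0 → [5, 4, 6, 11, 2, 0]
vec[-1] = 3 → [5, 4, 6, 11, 2, 3]
vec[-1] = 6 → [5, 4, 6, 11, 2, 6]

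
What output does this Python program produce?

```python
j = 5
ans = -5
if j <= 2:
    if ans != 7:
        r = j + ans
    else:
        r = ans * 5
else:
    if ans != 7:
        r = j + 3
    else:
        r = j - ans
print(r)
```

8

j=5, ans=-5
j <= 2 is False; ans != 7 is True
→ r = j + 3 = 8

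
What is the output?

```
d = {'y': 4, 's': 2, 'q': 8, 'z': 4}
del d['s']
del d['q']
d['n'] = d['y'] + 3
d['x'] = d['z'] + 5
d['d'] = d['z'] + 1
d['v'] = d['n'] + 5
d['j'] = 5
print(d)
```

del 's' → {'y': 4, 'q': 8, 'z': 4}
del 'q' → {'y': 4, 'z': 4}
d['n'] = d['y']+3 = 7 → {'y': 4, 'z': 4, 'n': 7}
d['x'] = d['z']+5 = 9 → {'y': 4, 'z': 4, 'n': 7, 'x': 9}
d['d'] = d['z']+1 = 5 → {'y': 4, 'z': 4, 'n': 7, 'x': 9, 'd': 5}
d['v'] = d['n']+5 = 12 → {'y': 4, 'z': 4, 'n': 7, 'x': 9, 'd': 5, 'v': 12}
d['j'] = 5 → {'y': 4, 'z': 4, 'n': 7, 'x': 9, 'd': 5, 'v': 12, 'j': 5}

{'y': 4, 'z': 4, 'n': 7, 'x': 9, 'd': 5, 'v': 12, 'j': 5}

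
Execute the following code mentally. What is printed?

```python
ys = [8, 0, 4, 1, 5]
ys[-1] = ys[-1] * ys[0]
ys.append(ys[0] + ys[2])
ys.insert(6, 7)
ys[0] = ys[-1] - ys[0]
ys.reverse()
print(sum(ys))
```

ys[-1] = ys[-1]*ys[0] = 5*8 = 40 → [8, 0, 4, 1, 40]
append ys[0]+ys[2] = 8+4 = 12 → [8, 0, 4, 1, 40, 12]
insert 7 at 6 → [8, 0, 4, 1, 40, 12, 7]
ys[0] = ys[-1]-ys[0] = 7-8 = -1 → [-1, 0, 4, 1, 40, 12, 7]
reverse → [7, 12, 40, 1, 4, 0, -1]
sum = 63

63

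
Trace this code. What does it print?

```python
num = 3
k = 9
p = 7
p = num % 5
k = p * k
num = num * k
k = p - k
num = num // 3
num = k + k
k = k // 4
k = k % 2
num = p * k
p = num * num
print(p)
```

p = 3%5 = 3
k = 3*9 = 27
num = 3*27 = 81
k = 3-27 = -24
num = 81//3 = 27
num = (-24)+(-24) = -48
k = (-24)//4 = -6
k = (-6)%2 = 0
num = 3*0 = 0
p = 0*0 = 0

0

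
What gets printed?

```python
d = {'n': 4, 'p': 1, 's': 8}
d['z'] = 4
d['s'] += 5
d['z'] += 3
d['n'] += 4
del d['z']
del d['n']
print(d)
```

d['z'] = 4 → {'n': 4, 'p': 1, 's': 8, 'z': 4}
d['s'] = 8+5 = 13 → {'n': 4, 'p': 1, 's': 13, 'z': 4}
d['z'] = 4+3 = 7 → {'n': 4, 'p': 1, 's': 13, 'z': 7}
d['n'] = 4+4 = 8 → {'n': 8, 'p': 1, 's': 13, 'z': 7}
del 'z' → {'n': 8, 'p': 1, 's': 13}
del 'n' → {'p': 1, 's': 13}

{'p': 1, 's': 13}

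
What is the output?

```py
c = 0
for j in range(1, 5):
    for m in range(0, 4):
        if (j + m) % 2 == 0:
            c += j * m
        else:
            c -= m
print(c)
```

16

j=1,m=0: odd sum, c = 0-0 = 0
j=1,m=1: even sum, c = 0+1 = 1
j=1,m=2: odd sum, c = 1-2 = -1
j=1,m=3: even sum, c = (-1)+3 = 2
j=2,m=0: even sum, c = 2+0 = 2
j=2,m=1: odd sum, c = 2-1 = 1
j=2,m=2: even sum, c = 1+4 = 5
j=2,m=3: odd sum, c = 5-3 = 2
j=3,m=0: odd sum, c = 2-0 = 2
j=3,m=1: even sum, c = 2+3 = 5
j=3,m=2: odd sum, c = 5-2 = 3
j=3,m=3: even sum, c = 3+9 = 12
j=4,m=0: even sum, c = 12+0 = 12
j=4,m=1: odd sum, c = 12-1 = 11
j=4,m=2: even sum, c = 11+8 = 19
j=4,m=3: odd sum, c = 19-3 = 16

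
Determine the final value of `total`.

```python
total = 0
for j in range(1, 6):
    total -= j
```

j=1: total = 0-1 = -1
j=2: total = (-1)-2 = -3
j=3: total = (-3)-3 = -6
j=4: total = (-6)-4 = -10
j=5: total = (-10)-5 = -15

-15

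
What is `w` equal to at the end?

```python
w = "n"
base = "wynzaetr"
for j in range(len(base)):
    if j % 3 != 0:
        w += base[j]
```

j=0: skip
j=1: add 'y' → 'ny'
j=2: add 'n' → 'nyn'
j=3: skip
j=4: add 'a' → 'nyna'
j=5: add 'e' → 'nynae'
j=6: skip
j=7: add 'r' → 'nynaer'

'nynaer'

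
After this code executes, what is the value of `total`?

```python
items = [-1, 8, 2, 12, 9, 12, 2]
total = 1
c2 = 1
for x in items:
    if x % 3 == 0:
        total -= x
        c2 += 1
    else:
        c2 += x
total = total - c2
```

x=-1: not %3==0; c2=0
x=8: not %3==0; c2=8
x=2: not %3==0; c2=10
x=12: %3==0, total = 1-12 = -11; c2=11
x=9: %3==0, total = (-11)-9 = -20; c2=12
x=12: %3==0, total = (-20)-12 = -32; c2=13
x=2: not %3==0; c2=15
total-c2 = (-32)-15 = -47

-47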